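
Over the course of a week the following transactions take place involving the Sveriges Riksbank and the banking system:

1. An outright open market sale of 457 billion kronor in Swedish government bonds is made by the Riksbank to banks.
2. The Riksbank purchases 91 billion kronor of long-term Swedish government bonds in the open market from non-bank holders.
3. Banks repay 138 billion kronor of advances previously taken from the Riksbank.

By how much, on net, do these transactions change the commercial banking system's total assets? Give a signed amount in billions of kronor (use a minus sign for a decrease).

OMO sale (to banks) 457 billion kronor: just an asset swap on bank balance sheets → 0.
Asset purchase (from non-banks) 91 billion kronor: bank balance sheets expand → +91B.
Discount-window repayment 138 billion kronor: bank balance sheets shrink → −138B.
Net: 0 + 91 − 138 = -47 billion.

-47 billion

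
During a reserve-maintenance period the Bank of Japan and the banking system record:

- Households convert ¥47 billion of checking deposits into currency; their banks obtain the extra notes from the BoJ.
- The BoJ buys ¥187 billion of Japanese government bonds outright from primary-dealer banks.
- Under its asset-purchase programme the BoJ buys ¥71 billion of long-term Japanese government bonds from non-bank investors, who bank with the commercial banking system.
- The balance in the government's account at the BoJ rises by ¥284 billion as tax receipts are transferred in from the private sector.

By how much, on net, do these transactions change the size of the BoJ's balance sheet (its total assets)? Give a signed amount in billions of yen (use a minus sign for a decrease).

Currency withdrawal ¥47 billion: only the composition of liabilities changes → 0.
OMO purchase (from banks) ¥187 billion: a BoJ asset is acquired → +¥187B.
Asset purchase (from non-banks) ¥71 billion: a BoJ asset is acquired → +¥71B.
Government account inflow ¥284 billion: only the composition of liabilities changes → 0.
Net: 0 + 187 + 71 + 0 = +¥258 billion.

+¥258 billion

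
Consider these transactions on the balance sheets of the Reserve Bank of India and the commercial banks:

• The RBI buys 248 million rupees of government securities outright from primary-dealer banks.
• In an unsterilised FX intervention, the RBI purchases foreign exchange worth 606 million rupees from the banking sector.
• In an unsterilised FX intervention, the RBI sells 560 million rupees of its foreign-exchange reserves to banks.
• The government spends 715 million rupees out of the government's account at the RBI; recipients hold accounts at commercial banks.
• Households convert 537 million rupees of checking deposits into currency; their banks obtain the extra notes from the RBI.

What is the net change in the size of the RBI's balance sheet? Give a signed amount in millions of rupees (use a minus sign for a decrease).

RBI balance sheet:
  Assets:      Securities +248M, Foreign assets +46M
  Liabilities: Bank reserves +472M, Currency in circulation +537M, Government deposits −715M
Change in total RBI assets = +294 million.

+294 million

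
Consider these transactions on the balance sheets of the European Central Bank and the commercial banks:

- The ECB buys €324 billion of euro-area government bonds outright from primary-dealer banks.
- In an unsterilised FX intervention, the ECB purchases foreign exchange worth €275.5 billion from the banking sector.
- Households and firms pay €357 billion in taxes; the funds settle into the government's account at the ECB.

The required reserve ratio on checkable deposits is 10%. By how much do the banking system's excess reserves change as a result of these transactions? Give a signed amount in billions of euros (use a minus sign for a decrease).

OMO purchase (from banks) €324 billion: reserves +€324B, deposits 0.
FX purchase €275.5 billion: reserves +€275.5B, deposits 0.
Government account inflow €357 billion: reserves −€357B, deposits −€357B.
Totals: Δreserves = +€242.5B, Δdeposits = −€357B.
Δrequired reserves = 10% × −€357B = −€35.7B.
Δexcess reserves = Δreserves − Δrequired = +€242.5B − (−€35.7B) = +€278.2 billion.

+€278.2 billion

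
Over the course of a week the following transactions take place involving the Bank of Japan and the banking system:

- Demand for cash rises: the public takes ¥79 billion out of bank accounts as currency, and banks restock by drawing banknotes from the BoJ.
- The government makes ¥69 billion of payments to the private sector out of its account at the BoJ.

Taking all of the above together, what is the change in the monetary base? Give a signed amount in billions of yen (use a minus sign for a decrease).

+¥69 billion

Currency withdrawal ¥79 billion: just a shift between currency and reserves — both are base money → 0.
Government spending ¥69 billion: a non-base liability converts back to reserves → +¥69B.
Net: 0 + 69 = +¥69 billion.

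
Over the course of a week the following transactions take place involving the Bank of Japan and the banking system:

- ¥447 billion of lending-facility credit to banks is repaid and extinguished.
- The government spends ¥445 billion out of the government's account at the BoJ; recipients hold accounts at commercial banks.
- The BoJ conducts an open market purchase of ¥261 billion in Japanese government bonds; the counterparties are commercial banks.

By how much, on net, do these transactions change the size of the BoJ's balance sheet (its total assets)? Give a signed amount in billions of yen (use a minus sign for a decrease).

Discount-window repayment ¥447 billion: a BoJ asset is shed → −¥447B.
Government spending ¥445 billion: only the composition of liabilities changes → 0.
OMO purchase (from banks) ¥261 billion: a BoJ asset is acquired → +¥261B.
Net: −447 + 0 + 261 = -¥186 billion.

-¥186 billion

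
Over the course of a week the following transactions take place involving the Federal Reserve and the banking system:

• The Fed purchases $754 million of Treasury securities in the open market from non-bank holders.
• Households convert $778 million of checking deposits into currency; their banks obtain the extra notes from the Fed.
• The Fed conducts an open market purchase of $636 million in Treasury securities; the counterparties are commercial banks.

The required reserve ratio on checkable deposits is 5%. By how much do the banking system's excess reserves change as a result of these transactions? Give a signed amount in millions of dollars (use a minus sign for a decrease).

Asset purchase (from non-banks) $754 million: reserves +$754M, deposits +$754M.
Currency withdrawal $778 million: reserves −$778M, deposits −$778M.
OMO purchase (from banks) $636 million: reserves +$636M, deposits 0.
Totals: Δreserves = +$612M, Δdeposits = −$24M.
Δrequired reserves = 5% × −$24M = −$1.2M.
Δexcess reserves = Δreserves − Δrequired = +$612M − (−$1.2M) = +$613.2 million.

+$613.2 million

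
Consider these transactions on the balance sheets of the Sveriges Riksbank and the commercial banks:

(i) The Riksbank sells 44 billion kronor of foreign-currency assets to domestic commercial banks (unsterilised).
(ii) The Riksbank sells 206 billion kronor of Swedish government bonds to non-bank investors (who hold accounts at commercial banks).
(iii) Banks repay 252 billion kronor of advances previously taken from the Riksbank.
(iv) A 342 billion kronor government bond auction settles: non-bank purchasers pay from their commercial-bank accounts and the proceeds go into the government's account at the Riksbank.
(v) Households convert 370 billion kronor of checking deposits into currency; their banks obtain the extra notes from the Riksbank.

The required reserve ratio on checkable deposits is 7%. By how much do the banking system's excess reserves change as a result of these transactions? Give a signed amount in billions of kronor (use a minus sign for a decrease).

FX sale 44 billion kronor: reserves −44B, deposits 0.
Asset sale (to non-banks) 206 billion kronor: reserves −206B, deposits −206B.
Discount-window repayment 252 billion kronor: reserves −252B, deposits 0.
Government account inflow 342 billion kronor: reserves −342B, deposits −342B.
Currency withdrawal 370 billion kronor: reserves −370B, deposits −370B.
Totals: Δreserves = −1214B, Δdeposits = −918B.
Δrequired reserves = 7% × −918B = −64.26B.
Δexcess reserves = Δreserves − Δrequired = −1214B − (−64.26B) = -1149.74 billion.

-1149.74 billion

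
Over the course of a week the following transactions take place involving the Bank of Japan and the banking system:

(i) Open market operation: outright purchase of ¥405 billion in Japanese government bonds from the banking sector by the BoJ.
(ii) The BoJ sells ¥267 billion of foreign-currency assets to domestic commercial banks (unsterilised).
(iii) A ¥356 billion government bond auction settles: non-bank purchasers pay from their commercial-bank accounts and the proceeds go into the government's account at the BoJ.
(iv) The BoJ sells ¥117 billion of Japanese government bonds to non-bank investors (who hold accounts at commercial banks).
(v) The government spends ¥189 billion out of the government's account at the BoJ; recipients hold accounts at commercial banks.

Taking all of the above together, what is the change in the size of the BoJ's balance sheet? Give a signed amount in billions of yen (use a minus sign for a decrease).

OMO purchase (from banks) ¥405 billion: a BoJ asset is acquired → +¥405B.
FX sale ¥267 billion: a BoJ asset is shed → −¥267B.
Government account inflow ¥356 billion: only the composition of liabilities changes → 0.
Asset sale (to non-banks) ¥117 billion: a BoJ asset is shed → −¥117B.
Government spending ¥189 billion: only the composition of liabilities changes → 0.
Net: 405 − 267 + 0 − 117 + 0 = +¥21 billion.

+¥21 billion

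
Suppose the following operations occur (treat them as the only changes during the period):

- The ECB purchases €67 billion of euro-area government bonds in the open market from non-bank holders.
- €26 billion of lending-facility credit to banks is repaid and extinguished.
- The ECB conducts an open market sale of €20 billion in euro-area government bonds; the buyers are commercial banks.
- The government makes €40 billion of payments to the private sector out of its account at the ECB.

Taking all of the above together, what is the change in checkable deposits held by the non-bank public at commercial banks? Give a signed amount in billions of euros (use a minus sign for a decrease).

+€107 billion

Asset purchase (from non-banks) €67 billion: non-bank counterparties' bank balances rise → +€67B.
Discount-window repayment €26 billion: the counterparty is a bank, so public deposits are unchanged → 0.
OMO sale (to banks) €20 billion: the counterparty is a bank, so public deposits are unchanged → 0.
Government spending €40 billion: non-bank counterparties' bank balances rise → +€40B.
Net: 67 + 0 + 0 + 40 = +€107 billion.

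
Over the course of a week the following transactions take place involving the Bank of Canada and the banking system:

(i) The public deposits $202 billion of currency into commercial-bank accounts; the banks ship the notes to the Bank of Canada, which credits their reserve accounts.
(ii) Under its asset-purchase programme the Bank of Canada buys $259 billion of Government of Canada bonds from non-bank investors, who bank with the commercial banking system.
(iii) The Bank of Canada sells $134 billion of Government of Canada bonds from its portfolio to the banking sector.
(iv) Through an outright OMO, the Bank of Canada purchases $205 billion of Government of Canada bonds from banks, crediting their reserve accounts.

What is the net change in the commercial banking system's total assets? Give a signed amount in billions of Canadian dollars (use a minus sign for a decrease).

Bank of Canada balance sheet:
  Assets:      Securities +$330B
  Liabilities: Bank reserves +$532B, Currency in circulation −$202B
Commercial banking system:
  Assets:      Reserves at CB +$532B, Securities −$71B
  Liabilities: Checkable deposits +$461B
Change in total bank assets = +$461 billion.

+$461 billion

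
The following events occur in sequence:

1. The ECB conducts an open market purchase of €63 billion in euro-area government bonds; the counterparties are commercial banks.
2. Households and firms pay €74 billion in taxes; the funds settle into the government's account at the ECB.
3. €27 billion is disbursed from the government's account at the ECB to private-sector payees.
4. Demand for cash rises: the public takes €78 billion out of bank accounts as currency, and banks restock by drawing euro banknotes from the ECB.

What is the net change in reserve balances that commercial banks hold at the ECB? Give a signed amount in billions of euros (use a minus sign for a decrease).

-€62 billion

ECB balance sheet:
  Assets:      Securities +€63B
  Liabilities: Bank reserves −€62B, Currency in circulation +€78B, Government deposits +€47B
So the change in reserve balances that commercial banks hold at the ECB is -€62 billion.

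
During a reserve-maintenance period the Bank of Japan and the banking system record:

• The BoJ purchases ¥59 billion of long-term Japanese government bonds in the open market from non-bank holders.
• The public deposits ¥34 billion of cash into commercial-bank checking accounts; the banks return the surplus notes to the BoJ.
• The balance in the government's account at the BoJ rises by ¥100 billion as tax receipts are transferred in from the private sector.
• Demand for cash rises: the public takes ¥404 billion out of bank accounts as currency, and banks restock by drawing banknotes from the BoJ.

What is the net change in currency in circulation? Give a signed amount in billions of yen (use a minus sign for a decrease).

Asset purchase (from non-banks) ¥59 billion: no currency enters or leaves circulation → 0.
Currency deposit ¥34 billion: notes return to the central bank → −¥34B.
Government account inflow ¥100 billion: no currency enters or leaves circulation → 0.
Currency withdrawal ¥404 billion: notes leave the central bank → +¥404B.
Net: 0 − 34 + 0 + 404 = +¥370 billion.

+¥370 billion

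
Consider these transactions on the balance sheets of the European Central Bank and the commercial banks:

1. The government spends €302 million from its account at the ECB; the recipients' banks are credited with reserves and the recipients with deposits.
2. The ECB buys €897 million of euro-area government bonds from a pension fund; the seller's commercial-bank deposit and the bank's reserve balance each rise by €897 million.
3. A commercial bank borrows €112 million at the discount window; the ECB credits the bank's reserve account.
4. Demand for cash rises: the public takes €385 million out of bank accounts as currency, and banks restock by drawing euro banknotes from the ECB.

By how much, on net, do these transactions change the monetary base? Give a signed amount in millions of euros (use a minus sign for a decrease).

Government spending €302 million: a non-base liability converts back to reserves → +€302M.
Asset purchase (from non-banks) €897 million: ECB balance sheet expands → +€897M.
Discount-window loan €112 million: ECB balance sheet expands → +€112M.
Currency withdrawal €385 million: just a shift between currency and reserves — both are base money → 0.
Net: 302 + 897 + 112 + 0 = +€1311 million.

+€1311 million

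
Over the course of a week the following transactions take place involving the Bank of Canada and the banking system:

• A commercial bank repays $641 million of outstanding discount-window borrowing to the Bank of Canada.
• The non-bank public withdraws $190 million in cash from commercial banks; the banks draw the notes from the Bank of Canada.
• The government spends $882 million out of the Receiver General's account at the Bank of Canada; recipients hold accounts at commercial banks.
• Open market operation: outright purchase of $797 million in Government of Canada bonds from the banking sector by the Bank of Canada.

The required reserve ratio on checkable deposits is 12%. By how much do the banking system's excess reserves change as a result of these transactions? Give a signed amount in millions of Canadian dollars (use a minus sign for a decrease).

+$764.96 million

Discount-window repayment $641 million: reserves −$641M, deposits 0.
Currency withdrawal $190 million: reserves −$190M, deposits −$190M.
Government spending $882 million: reserves +$882M, deposits +$882M.
OMO purchase (from banks) $797 million: reserves +$797M, deposits 0.
Totals: Δreserves = +$848M, Δdeposits = +$692M.
Δrequired reserves = 12% × +$692M = +$83.04M.
Δexcess reserves = Δreserves − Δrequired = +$848M − (+$83.04M) = +$764.96 million.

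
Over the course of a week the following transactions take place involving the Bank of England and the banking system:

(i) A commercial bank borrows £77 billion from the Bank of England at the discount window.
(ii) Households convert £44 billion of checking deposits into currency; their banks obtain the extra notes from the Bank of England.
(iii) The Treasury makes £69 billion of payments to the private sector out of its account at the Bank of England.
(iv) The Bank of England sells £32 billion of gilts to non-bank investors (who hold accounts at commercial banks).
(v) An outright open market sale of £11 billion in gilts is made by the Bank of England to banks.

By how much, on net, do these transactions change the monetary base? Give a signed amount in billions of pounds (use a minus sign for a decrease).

+£103 billion

Discount-window loan £77 billion: Bank of England balance sheet expands → +£77B.
Currency withdrawal £44 billion: just a shift between currency and reserves — both are base money → 0.
Government spending £69 billion: a non-base liability converts back to reserves → +£69B.
Asset sale (to non-banks) £32 billion: Bank of England balance sheet contracts → −£32B.
OMO sale (to banks) £11 billion: Bank of England balance sheet contracts → −£11B.
Net: 77 + 0 + 69 − 32 − 11 = +£103 billion.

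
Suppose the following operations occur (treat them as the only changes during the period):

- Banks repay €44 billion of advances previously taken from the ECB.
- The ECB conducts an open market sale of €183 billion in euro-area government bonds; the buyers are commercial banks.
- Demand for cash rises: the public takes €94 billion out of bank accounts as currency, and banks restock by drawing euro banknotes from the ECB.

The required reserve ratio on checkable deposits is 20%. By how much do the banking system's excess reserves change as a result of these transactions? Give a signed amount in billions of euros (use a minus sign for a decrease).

-€302.2 billion

Discount-window repayment €44 billion: reserves −€44B, deposits 0.
OMO sale (to banks) €183 billion: reserves −€183B, deposits 0.
Currency withdrawal €94 billion: reserves −€94B, deposits −€94B.
Totals: Δreserves = −€321B, Δdeposits = −€94B.
Δrequired reserves = 20% × −€94B = −€18.8B.
Δexcess reserves = Δreserves − Δrequired = −€321B − (−€18.8B) = -€302.2 billion.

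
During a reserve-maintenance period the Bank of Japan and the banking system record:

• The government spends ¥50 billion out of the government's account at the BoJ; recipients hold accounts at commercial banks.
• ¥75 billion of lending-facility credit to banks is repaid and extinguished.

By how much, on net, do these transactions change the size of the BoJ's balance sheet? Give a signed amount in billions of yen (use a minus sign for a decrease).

Government spending ¥50 billion: only the composition of liabilities changes → 0.
Discount-window repayment ¥75 billion: a BoJ asset is shed → −¥75B.
Net: 0 − 75 = -¥75 billion.

-¥75 billion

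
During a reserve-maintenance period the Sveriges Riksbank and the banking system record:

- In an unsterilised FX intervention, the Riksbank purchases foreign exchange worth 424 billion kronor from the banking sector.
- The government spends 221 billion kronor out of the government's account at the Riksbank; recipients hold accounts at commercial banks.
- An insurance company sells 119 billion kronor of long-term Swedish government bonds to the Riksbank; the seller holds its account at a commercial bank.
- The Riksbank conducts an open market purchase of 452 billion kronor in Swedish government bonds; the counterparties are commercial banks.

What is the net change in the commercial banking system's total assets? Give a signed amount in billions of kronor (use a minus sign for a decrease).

Riksbank balance sheet:
  Assets:      Securities +571B, Foreign assets +424B
  Liabilities: Bank reserves +1216B, Government deposits −221B
Commercial banking system:
  Assets:      Reserves at CB +1216B, Securities −452B, Foreign assets −424B
  Liabilities: Checkable deposits +340B
Change in total bank assets = +340 billion.

+340 billion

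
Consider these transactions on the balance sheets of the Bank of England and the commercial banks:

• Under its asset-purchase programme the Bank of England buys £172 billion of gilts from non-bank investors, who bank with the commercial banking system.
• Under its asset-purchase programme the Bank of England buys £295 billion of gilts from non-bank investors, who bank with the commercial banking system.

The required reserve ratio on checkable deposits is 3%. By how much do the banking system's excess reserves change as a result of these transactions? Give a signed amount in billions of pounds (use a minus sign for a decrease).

+£452.99 billion

Asset purchase (from non-banks) £172 billion: reserves +£172B, deposits +£172B.
Asset purchase (from non-banks) £295 billion: reserves +£295B, deposits +£295B.
Totals: Δreserves = +£467B, Δdeposits = +£467B.
Δrequired reserves = 3% × +£467B = +£14.01B.
Δexcess reserves = Δreserves − Δrequired = +£467B − (+£14.01B) = +£452.99 billion.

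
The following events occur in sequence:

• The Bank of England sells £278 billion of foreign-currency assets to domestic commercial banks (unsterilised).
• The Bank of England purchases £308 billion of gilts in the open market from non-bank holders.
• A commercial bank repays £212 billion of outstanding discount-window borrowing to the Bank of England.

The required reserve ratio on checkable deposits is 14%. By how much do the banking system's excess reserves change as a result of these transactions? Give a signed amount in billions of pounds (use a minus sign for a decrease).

-£225.12 billion

FX sale £278 billion: reserves −£278B, deposits 0.
Asset purchase (from non-banks) £308 billion: reserves +£308B, deposits +£308B.
Discount-window repayment £212 billion: reserves −£212B, deposits 0.
Totals: Δreserves = −£182B, Δdeposits = +£308B.
Δrequired reserves = 14% × +£308B = +£43.12B.
Δexcess reserves = Δreserves − Δrequired = −£182B − (+£43.12B) = -£225.12 billion.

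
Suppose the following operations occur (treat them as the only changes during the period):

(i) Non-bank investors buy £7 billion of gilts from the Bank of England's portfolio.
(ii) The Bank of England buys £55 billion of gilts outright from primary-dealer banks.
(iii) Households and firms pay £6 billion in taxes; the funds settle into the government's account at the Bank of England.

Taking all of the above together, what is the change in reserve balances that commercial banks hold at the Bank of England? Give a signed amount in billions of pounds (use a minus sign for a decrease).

Bank of England balance sheet:
  Assets:      Securities +£48B
  Liabilities: Bank reserves +£42B, Government deposits +£6B
So the change in reserve balances that commercial banks hold at the Bank of England is +£42 billion.

+£42 billion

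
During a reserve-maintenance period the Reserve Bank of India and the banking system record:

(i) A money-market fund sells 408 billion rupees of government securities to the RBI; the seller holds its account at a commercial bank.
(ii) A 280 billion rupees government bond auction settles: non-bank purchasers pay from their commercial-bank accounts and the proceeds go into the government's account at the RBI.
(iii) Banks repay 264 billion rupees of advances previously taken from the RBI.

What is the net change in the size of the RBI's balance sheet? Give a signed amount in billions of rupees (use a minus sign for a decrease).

+144 billion

Asset purchase (from non-banks) 408 billion rupees: an RBI asset is acquired → +408B.
Government account inflow 280 billion rupees: only the composition of liabilities changes → 0.
Discount-window repayment 264 billion rupees: an RBI asset is shed → −264B.
Net: 408 + 0 − 264 = +144 billion.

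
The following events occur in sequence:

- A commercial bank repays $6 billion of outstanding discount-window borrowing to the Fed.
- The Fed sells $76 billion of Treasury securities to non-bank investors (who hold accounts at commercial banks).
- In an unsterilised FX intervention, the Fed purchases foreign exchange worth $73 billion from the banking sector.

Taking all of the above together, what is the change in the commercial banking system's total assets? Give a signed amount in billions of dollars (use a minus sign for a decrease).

Fed balance sheet:
  Assets:      Securities −$76B, Loans to banks −$6B, Foreign assets +$73B
  Liabilities: Bank reserves −$9B
Commercial banking system:
  Assets:      Reserves at CB −$9B, Foreign assets −$73B
  Liabilities: Checkable deposits −$76B, Borrowings from CB −$6B
Change in total bank assets = -$82 billion.

-$82 billion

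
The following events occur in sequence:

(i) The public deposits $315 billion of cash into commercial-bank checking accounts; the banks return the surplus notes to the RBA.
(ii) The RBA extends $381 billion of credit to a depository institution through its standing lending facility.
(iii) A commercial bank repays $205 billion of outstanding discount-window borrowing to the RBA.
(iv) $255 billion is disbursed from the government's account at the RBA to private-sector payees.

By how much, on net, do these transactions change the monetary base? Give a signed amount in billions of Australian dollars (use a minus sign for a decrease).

Currency deposit $315 billion: just a shift between currency and reserves — both are base money → 0.
Discount-window loan $381 billion: RBA balance sheet expands → +$381B.
Discount-window repayment $205 billion: RBA balance sheet contracts → −$205B.
Government spending $255 billion: a non-base liability converts back to reserves → +$255B.
Net: 0 + 381 − 205 + 255 = +$431 billion.

+$431 billion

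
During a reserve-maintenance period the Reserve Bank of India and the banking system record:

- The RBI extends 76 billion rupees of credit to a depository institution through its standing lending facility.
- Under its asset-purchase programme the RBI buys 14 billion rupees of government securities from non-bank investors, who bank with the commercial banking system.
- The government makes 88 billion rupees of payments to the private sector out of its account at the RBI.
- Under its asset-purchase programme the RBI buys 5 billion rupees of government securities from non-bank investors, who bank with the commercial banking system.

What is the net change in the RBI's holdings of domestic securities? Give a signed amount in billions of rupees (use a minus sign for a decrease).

RBI balance sheet:
  Assets:      Securities +19B, Loans to banks +76B
  Liabilities: Bank reserves +183B, Government deposits −88B
So the change in the RBI's holdings of domestic securities is +19 billion.

+19 billion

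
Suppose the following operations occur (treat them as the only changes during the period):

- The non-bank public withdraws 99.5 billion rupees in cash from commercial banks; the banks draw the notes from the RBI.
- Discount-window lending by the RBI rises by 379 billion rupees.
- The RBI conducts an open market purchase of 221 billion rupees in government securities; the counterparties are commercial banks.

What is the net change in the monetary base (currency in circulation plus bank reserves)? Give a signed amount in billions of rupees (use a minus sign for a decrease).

+600 billion

Currency withdrawal 99.5 billion rupees: just a shift between currency and reserves — both are base money → 0.
Discount-window loan 379 billion rupees: RBI balance sheet expands → +379B.
OMO purchase (from banks) 221 billion rupees: RBI balance sheet expands → +221B.
Net: 0 + 379 + 221 = +600 billion.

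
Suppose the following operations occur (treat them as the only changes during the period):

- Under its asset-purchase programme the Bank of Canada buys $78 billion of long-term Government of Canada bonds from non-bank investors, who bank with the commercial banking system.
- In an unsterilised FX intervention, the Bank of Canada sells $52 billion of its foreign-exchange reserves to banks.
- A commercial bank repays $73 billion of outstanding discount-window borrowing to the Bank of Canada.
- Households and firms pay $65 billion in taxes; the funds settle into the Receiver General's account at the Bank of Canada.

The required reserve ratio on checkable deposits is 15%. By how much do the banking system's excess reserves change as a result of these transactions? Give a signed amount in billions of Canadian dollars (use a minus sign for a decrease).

-$113.95 billion

Asset purchase (from non-banks) $78 billion: reserves +$78B, deposits +$78B.
FX sale $52 billion: reserves −$52B, deposits 0.
Discount-window repayment $73 billion: reserves −$73B, deposits 0.
Government account inflow $65 billion: reserves −$65B, deposits −$65B.
Totals: Δreserves = −$112B, Δdeposits = +$13B.
Δrequired reserves = 15% × +$13B = +$1.95B.
Δexcess reserves = Δreserves − Δrequired = −$112B − (+$1.95B) = -$113.95 billion.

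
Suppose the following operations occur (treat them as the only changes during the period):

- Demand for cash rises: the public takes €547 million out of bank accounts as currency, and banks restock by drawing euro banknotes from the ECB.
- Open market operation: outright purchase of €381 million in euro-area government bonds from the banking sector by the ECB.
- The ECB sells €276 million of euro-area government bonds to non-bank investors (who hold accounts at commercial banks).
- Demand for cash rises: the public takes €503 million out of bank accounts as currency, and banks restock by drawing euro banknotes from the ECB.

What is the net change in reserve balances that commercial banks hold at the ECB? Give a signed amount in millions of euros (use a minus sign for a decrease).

Currency withdrawal €547 million: banks swap reserves for currency → −€547M.
OMO purchase (from banks) €381 million: the ECB pays by crediting reserve accounts → +€381M.
Asset sale (to non-banks) €276 million: the non-bank buyers' banks settle from reserves → −€276M.
Currency withdrawal €503 million: banks swap reserves for currency → −€503M.
Net: −547 + 381 − 276 − 503 = -€945 million.

-€945 million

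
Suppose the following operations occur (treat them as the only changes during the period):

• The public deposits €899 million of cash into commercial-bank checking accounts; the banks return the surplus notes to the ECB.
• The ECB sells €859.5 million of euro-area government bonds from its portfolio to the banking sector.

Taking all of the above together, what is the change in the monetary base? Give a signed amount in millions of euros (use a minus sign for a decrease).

-€859.5 million

Currency deposit €899 million: just a shift between currency and reserves — both are base money → 0.
OMO sale (to banks) €859.5 million: ECB balance sheet contracts → −€859.5M.
Net: 0 − 859.5 = -€859.5 million.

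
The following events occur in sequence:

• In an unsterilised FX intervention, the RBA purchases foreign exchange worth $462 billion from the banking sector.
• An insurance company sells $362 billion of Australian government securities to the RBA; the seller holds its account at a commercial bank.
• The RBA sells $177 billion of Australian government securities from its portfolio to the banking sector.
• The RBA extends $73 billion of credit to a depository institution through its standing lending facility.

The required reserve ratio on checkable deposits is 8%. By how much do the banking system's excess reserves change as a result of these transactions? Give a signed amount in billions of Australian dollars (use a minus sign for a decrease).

FX purchase $462 billion: reserves +$462B, deposits 0.
Asset purchase (from non-banks) $362 billion: reserves +$362B, deposits +$362B.
OMO sale (to banks) $177 billion: reserves −$177B, deposits 0.
Discount-window loan $73 billion: reserves +$73B, deposits 0.
Totals: Δreserves = +$720B, Δdeposits = +$362B.
Δrequired reserves = 8% × +$362B = +$28.96B.
Δexcess reserves = Δreserves − Δrequired = +$720B − (+$28.96B) = +$691.04 billion.

+$691.04 billion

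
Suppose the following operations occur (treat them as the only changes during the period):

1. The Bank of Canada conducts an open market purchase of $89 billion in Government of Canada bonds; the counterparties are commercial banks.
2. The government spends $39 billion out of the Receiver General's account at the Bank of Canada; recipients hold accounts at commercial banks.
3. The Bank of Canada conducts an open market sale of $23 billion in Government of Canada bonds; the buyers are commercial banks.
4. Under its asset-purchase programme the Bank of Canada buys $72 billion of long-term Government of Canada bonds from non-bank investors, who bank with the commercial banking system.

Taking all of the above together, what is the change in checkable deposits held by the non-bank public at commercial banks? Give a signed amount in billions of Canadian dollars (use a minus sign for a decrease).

+$111 billion

OMO purchase (from banks) $89 billion: the counterparty is a bank, so public deposits are unchanged → 0.
Government spending $39 billion: non-bank counterparties' bank balances rise → +$39B.
OMO sale (to banks) $23 billion: the counterparty is a bank, so public deposits are unchanged → 0.
Asset purchase (from non-banks) $72 billion: non-bank counterparties' bank balances rise → +$72B.
Net: 0 + 39 + 0 + 72 = +$111 billion.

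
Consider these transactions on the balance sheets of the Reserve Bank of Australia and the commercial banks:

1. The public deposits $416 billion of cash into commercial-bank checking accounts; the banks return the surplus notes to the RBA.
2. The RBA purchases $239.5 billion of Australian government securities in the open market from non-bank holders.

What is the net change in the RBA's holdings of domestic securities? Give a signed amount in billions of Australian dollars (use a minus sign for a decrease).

Currency deposit $416 billion: the RBA's securities portfolio is untouched → 0.
Asset purchase (from non-banks) $239.5 billion: securities added to the RBA's portfolio → +$239.5B.
Net: 0 + 239.5 = +$239.5 billion.

+$239.5 billion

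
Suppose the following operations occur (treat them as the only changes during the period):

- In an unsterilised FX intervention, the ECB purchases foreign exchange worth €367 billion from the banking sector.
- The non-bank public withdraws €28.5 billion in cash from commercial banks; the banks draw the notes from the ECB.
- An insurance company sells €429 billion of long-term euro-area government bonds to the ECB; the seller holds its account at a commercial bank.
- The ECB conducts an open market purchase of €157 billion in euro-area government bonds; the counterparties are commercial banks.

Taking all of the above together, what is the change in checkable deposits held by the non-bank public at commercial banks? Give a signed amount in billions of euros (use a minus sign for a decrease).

+€400.5 billion

ECB balance sheet:
  Assets:      Securities +€586B, Foreign assets +€367B
  Liabilities: Bank reserves +€924.5B, Currency in circulation +€28.5B
Commercial banking system:
  Assets:      Reserves at CB +€924.5B, Securities −€157B, Foreign assets −€367B
  Liabilities: Checkable deposits +€400.5B
So the change in checkable deposits held by the non-bank public at commercial banks is +€400.5 billion.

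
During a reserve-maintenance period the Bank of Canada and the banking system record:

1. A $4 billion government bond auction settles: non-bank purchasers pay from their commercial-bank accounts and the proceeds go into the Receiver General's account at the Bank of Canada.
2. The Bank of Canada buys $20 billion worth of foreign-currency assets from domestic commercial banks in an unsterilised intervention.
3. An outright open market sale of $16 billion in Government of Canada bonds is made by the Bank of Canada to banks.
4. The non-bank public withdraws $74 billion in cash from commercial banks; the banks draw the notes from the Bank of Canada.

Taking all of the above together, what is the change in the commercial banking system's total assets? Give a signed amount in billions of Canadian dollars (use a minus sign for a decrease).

Government account inflow $4 billion: bank balance sheets shrink → −$4B.
FX purchase $20 billion: just an asset swap on bank balance sheets → 0.
OMO sale (to banks) $16 billion: just an asset swap on bank balance sheets → 0.
Currency withdrawal $74 billion: bank balance sheets shrink → −$74B.
Net: −4 + 0 + 0 − 74 = -$78 billion.

-$78 billion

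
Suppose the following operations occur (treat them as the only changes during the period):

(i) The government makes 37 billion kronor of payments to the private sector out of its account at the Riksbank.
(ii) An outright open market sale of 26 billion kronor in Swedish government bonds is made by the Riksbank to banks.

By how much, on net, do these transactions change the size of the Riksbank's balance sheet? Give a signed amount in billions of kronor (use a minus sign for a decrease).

-26 billion

Riksbank balance sheet:
  Assets:      Securities −26B
  Liabilities: Bank reserves +11B, Government deposits −37B
Commercial banking system:
  Assets:      Reserves at CB +11B, Securities +26B
  Liabilities: Checkable deposits +37B
Change in total Riksbank assets = -26 billion.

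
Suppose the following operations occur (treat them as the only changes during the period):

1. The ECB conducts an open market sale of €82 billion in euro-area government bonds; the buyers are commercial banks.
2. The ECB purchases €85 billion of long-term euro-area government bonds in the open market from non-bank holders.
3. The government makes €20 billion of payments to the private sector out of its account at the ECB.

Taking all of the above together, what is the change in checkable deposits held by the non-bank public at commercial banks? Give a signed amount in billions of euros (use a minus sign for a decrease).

OMO sale (to banks) €82 billion: the counterparty is a bank, so public deposits are unchanged → 0.
Asset purchase (from non-banks) €85 billion: non-bank counterparties' bank balances rise → +€85B.
Government spending €20 billion: non-bank counterparties' bank balances rise → +€20B.
Net: 0 + 85 + 20 = +€105 billion.

+€105 billion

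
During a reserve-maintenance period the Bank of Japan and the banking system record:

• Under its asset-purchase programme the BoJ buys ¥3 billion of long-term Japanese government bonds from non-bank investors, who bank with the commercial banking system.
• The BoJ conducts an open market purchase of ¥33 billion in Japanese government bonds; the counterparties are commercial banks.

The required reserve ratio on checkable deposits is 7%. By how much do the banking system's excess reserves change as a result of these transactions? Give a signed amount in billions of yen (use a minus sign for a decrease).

Asset purchase (from non-banks) ¥3 billion: reserves +¥3B, deposits +¥3B.
OMO purchase (from banks) ¥33 billion: reserves +¥33B, deposits 0.
Totals: Δreserves = +¥36B, Δdeposits = +¥3B.
Δrequired reserves = 7% × +¥3B = +¥0.21B.
Δexcess reserves = Δreserves − Δrequired = +¥36B − (+¥0.21B) = +¥35.79 billion.

+¥35.79 billion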